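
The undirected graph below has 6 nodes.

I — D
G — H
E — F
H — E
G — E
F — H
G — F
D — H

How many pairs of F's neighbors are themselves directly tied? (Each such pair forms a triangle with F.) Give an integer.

3

F's neighbors: E, G, and H.
Neighbor pairs that are themselves tied: F–E–G; F–E–H; F–G–H. Each forms one triangle with F, for 3 in total.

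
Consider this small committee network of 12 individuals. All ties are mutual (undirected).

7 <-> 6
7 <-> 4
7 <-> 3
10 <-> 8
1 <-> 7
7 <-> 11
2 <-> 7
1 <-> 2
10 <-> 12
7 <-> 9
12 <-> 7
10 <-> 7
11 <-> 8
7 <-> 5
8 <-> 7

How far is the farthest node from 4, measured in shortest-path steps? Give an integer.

Distances from 4: 1:2, 2:2, 3:2, 5:2, 6:2, 7:1, 8:2, 9:2, 10:2, 11:2, 12:2.
The largest is 2 (to 8, 10, 11, 12, 3, 1, 2, 6, 5, and 9), so the eccentricity of 4 is 2.

2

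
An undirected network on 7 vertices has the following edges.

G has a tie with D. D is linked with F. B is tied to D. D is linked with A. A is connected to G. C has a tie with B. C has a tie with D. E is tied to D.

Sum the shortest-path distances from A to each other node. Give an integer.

10

Distances from A: B:2, C:2, D:1, E:2, F:2, G:1.
Sum = 2 + 2 + 1 + 2 + 2 + 1 = 10.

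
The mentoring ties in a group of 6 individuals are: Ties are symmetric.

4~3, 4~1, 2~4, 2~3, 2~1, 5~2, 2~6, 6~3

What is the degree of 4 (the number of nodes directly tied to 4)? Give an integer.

4 is directly tied to 1, 2, and 3. That is 3 neighbors, so the degree of 4 is 3.

3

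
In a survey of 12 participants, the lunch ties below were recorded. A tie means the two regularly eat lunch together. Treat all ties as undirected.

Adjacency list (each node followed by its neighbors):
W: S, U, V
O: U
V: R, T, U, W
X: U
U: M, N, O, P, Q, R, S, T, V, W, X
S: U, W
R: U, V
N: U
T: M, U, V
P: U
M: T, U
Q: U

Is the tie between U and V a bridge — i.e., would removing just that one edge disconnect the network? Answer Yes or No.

No

Even without that edge, U still reaches V via U – W – V, so the network stays connected. Not a bridge.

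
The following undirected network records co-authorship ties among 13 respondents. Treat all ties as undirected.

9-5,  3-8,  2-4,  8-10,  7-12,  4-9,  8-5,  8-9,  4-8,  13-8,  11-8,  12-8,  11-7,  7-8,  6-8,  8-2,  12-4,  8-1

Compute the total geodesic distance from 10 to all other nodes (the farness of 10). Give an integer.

23

Distances from 10: 1:2, 2:2, 3:2, 4:2, 5:2, 6:2, 7:2, 8:1, 9:2, 11:2, 12:2, 13:2.
Sum = 2 + 2 + 2 + 2 + 2 + 2 + 2 + 1 + 2 + 2 + 2 + 2 = 23.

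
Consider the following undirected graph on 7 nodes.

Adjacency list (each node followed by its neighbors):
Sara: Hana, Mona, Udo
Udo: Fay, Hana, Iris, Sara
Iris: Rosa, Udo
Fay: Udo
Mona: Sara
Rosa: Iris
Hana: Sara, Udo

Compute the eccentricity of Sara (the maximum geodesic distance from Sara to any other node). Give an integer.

3

Distances from Sara: Fay:2, Hana:1, Iris:2, Mona:1, Rosa:3, Udo:1.
The largest is 3 (to Rosa), so the eccentricity of Sara is 3.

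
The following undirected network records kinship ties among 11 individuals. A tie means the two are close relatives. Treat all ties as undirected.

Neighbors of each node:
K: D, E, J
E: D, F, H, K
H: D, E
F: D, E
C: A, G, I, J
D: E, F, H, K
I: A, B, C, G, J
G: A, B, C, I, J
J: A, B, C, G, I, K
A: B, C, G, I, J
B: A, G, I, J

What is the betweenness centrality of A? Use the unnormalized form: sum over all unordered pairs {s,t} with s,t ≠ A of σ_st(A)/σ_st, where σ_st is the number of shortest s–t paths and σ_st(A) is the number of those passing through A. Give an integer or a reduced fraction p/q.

1/4

Pairs whose geodesics pass through A — C–B: 1/4.
All other pairs contribute 0.
Summing the contributions gives betweenness(A) = 1/4.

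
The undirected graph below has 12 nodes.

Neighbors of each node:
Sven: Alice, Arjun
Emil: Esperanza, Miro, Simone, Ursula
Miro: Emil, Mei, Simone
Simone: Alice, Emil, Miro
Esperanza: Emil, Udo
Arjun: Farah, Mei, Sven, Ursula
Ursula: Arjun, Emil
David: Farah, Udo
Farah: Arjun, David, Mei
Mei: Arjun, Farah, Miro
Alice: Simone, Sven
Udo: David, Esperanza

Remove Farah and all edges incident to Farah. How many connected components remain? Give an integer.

1

Farah's neighbors (Arjun, David, and Mei) remain reachable from one another through other ties, so the rest of the network stays in one piece.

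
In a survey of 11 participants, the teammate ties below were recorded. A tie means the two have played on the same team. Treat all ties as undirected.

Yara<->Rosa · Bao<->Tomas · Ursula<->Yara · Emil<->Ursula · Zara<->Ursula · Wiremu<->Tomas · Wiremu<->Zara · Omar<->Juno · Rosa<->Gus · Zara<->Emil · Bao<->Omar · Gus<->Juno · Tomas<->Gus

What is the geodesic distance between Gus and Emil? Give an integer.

One shortest route is Gus – Tomas – Wiremu – Zara – Emil, which uses 4 edges, and at distance 3 from Gus we only reach {Ursula, Zara}, which does not include Emil. So d(Gus,Emil) = 4.

4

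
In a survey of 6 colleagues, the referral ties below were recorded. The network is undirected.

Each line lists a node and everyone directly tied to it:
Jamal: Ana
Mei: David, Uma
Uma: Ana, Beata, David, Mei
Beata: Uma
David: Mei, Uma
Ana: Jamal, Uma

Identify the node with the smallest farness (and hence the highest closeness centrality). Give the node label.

Farness (sum of distances to all others) for each node — Ana:8, Beata:10, David:9, Jamal:12, Mei:9, Uma:6.
The smallest farness is 6, for Uma, so Uma has the highest closeness.

Uma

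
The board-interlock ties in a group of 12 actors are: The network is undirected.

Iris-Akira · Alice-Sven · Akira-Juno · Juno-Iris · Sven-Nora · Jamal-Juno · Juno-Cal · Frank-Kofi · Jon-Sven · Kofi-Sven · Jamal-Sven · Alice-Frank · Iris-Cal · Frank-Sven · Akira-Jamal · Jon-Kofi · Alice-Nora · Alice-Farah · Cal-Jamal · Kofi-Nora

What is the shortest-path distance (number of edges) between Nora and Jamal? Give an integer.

One shortest route is Nora – Sven – Jamal, which uses 2 edges, and Nora and Jamal are not directly tied, so nothing shorter exists. So d(Nora,Jamal) = 2.

2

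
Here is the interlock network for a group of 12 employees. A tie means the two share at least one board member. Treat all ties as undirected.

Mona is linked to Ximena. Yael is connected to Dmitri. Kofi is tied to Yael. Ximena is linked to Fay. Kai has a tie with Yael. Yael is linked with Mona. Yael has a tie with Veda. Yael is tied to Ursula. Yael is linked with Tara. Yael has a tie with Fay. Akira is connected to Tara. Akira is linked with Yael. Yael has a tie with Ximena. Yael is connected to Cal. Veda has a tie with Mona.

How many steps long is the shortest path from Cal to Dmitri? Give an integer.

One shortest route is Cal – Yael – Dmitri, which uses 2 edges, and Cal and Dmitri are not directly tied, so nothing shorter exists. So d(Cal,Dmitri) = 2.

2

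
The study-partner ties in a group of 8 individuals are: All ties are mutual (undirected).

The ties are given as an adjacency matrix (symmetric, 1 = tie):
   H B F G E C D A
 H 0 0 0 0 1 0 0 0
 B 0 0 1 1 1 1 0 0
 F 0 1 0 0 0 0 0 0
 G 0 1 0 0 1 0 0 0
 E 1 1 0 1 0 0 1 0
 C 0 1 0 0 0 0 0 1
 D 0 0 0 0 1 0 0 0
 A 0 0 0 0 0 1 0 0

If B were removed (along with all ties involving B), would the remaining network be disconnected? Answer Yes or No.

Removing B leaves {D, E, G, and H} with no path to {F}, so the network splits into 3 components. B is a cut vertex.

Yes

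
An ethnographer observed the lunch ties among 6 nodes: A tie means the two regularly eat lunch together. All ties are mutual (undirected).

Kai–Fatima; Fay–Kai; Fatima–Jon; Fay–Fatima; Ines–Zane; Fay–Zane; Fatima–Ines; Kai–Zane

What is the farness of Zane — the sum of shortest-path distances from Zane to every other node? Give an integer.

8

Distances from Zane: Fatima:2, Fay:1, Ines:1, Jon:3, Kai:1.
Sum = 2 + 1 + 1 + 3 + 1 = 8.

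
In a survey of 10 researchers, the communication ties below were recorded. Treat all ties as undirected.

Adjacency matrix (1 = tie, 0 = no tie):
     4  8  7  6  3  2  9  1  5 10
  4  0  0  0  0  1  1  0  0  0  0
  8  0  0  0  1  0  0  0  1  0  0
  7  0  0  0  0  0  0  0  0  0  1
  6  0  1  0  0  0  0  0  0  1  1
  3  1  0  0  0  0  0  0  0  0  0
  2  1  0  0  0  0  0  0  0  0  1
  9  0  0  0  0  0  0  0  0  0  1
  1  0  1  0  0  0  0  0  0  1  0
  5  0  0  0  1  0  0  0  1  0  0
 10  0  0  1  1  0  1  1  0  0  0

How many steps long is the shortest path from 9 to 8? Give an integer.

3

One shortest route is 9 – 10 – 6 – 8, which uses 3 edges, and at distance 2 from 9 we only reach {2, 6, 7}, which does not include 8. So d(9,8) = 3.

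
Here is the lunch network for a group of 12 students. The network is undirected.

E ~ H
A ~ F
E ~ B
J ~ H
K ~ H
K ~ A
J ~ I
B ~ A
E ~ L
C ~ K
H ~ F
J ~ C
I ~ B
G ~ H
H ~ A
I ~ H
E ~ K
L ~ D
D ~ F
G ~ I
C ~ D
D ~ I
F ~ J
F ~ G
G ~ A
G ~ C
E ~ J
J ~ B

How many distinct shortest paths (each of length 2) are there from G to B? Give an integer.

The shortest distance is 2. The length-2 paths are: G–I–B; G–A–B.
That gives 2 distinct shortest paths.

2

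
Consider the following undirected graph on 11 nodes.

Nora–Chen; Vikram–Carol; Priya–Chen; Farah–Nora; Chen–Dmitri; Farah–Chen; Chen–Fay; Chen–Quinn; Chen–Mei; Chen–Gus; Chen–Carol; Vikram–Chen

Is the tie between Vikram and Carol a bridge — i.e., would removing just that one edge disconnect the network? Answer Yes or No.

No

Even without that edge, Vikram still reaches Carol via Vikram – Chen – Carol, so the network stays connected. Not a bridge.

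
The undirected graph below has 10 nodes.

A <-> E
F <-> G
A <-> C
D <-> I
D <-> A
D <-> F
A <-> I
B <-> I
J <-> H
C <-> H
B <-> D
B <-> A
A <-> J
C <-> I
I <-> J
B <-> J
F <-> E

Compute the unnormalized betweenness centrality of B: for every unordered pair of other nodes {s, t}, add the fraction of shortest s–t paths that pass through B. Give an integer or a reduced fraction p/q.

Pairs whose geodesics pass through B — F–H: 1/7; F–J: 1/4; G–H: 1/7; G–J: 1/4; H–D: 1/5; D–J: 1/3.
All other pairs contribute 0.
Summing the contributions gives betweenness(B) = 277/210.

277/210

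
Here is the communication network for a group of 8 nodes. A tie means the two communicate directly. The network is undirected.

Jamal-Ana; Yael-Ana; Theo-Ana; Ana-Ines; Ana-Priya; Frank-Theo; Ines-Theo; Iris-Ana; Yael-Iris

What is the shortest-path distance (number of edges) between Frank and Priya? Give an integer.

One shortest route is Frank – Theo – Ana – Priya, which uses 3 edges, and at distance 2 from Frank we only reach {Ana, Ines}, which does not include Priya. So d(Frank,Priya) = 3.

3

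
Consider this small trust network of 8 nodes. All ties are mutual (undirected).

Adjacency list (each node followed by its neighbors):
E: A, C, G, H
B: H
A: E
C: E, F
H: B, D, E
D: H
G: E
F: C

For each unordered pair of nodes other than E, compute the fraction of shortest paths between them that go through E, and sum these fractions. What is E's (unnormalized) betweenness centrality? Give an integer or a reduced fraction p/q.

Pairs whose geodesics pass through E — D–C: 1; D–G: 1; D–A: 1; D–F: 1; C–H: 1; C–G: 1; C–A: 1; C–B: 1; H–G: 1; H–A: 1; H–F: 1; G–A: 1; G–F: 1; G–B: 1 … (+3 more pairs).
All other pairs contribute 0.
Summing the contributions gives betweenness(E) = 17.

17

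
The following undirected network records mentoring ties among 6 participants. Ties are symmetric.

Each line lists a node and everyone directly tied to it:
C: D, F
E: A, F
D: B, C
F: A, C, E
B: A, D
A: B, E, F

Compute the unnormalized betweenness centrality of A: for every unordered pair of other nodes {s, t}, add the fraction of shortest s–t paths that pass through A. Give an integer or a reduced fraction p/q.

5/2

Pairs whose geodesics pass through A — F–B: 1; D–E: 1/2; B–E: 1.
All other pairs contribute 0.
Summing the contributions gives betweenness(A) = 5/2.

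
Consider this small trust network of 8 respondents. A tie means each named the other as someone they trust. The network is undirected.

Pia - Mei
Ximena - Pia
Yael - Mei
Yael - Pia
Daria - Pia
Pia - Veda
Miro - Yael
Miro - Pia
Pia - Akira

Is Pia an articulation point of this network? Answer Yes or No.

Yes

Removing Pia leaves {Mei, Miro, and Yael} with no path to {Daria}, so the network splits into 5 components. Pia is a cut vertex.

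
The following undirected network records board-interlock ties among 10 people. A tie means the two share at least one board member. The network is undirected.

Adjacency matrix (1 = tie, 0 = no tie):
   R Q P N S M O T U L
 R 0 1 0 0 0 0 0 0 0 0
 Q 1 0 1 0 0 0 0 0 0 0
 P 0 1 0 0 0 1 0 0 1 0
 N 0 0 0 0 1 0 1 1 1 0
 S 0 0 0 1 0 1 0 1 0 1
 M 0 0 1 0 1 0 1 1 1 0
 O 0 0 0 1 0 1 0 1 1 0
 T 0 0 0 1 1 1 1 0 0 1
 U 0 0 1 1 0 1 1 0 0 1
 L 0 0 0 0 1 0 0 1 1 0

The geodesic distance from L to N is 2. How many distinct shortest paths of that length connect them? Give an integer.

3

The shortest distance is 2. The length-2 paths are: L–U–N; L–S–N; L–T–N.
That gives 3 distinct shortest paths.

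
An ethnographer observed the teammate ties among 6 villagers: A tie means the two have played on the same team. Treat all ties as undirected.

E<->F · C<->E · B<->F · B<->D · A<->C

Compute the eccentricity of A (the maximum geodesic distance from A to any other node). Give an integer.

Distances from A: B:4, C:1, D:5, E:2, F:3.
The largest is 5 (to D), so the eccentricity of A is 5.

5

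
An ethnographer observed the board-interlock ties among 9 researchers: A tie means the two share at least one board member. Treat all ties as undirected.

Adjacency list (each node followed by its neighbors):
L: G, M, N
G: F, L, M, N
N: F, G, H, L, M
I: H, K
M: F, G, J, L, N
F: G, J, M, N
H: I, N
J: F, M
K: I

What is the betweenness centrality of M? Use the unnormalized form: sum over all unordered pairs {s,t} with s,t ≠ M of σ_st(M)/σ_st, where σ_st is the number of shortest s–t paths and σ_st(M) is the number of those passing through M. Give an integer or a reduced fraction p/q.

Pairs whose geodesics pass through M — L–J: 1; L–F: 1/3; G–J: 1/2; J–N: 1/2; J–H: 1/2; J–I: 1/2; J–K: 1/2.
All other pairs contribute 0.
Summing the contributions gives betweenness(M) = 23/6.

23/6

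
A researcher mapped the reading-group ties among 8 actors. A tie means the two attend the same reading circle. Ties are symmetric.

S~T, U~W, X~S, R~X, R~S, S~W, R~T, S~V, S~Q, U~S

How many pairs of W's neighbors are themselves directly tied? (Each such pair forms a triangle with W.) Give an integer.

1

W's neighbors: S and U.
Neighbor pairs that are themselves tied: W–S–U. Each forms one triangle with W, for 1 in total.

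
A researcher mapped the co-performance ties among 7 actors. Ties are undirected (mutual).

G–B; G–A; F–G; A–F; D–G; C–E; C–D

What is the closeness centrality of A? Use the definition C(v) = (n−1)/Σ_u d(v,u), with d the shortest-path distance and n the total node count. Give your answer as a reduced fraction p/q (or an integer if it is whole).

Distances from A: B:2, C:3, D:2, E:4, F:1, G:1. Sum = 13.
n = 7, so closeness = 6/13.

6/13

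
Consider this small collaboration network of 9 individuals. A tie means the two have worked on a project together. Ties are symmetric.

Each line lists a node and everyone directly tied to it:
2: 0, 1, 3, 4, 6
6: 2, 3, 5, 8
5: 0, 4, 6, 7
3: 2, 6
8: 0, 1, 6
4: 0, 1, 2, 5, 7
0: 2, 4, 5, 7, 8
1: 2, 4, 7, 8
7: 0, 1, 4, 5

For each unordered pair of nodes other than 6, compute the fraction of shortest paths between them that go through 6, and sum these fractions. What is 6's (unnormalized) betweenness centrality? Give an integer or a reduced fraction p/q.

41/12

Pairs whose geodesics pass through 6 — 3–8: 1; 3–5: 1; 3–7: 1/4; 2–8: 1/3; 2–5: 1/3; 8–5: 1/2.
All other pairs contribute 0.
Summing the contributions gives betweenness(6) = 41/12.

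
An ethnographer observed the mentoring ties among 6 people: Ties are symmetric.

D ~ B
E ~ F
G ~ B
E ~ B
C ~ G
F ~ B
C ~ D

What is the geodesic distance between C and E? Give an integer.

3

One shortest route is C – G – B – E, which uses 3 edges, and at distance 2 from C we only reach {B}, which does not include E. So d(C,E) = 3.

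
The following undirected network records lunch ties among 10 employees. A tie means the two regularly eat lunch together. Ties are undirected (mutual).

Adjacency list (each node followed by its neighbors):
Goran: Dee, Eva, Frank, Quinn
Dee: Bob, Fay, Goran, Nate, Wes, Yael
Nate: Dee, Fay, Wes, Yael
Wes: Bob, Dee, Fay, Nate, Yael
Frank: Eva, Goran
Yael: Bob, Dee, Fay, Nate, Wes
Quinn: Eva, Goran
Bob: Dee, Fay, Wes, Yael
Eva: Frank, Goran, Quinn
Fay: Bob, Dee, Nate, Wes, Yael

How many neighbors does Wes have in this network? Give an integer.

5

Wes is directly tied to Bob, Dee, Fay, Nate, and Yael. That is 5 neighbors, so the degree of Wes is 5.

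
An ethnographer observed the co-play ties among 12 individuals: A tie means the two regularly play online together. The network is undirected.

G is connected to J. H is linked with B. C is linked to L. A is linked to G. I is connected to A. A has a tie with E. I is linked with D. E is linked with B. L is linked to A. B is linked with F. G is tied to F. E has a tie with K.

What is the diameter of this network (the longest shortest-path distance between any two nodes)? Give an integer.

5

Eccentricity of each node (its greatest distance to any other): A:3, B:4, C:5, D:5, E:3, F:4, G:3, H:5, I:4, J:4, K:4, L:4.
The maximum eccentricity is 5, realized for instance by the pair C–H via C – L – A – E – B – H. So the diameter is 5.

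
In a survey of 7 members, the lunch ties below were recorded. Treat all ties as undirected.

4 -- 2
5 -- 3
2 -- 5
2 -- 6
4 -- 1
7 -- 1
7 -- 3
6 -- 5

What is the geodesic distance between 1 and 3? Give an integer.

2

One shortest route is 1 – 7 – 3, which uses 2 edges, and 1 and 3 are not directly tied, so nothing shorter exists. So d(1,3) = 2.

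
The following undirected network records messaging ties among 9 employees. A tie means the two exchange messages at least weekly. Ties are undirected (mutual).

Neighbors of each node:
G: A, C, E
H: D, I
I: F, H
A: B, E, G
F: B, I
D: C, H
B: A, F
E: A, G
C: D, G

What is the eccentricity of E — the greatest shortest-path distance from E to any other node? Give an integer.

4

Distances from E: A:1, B:2, C:2, D:3, F:3, G:1, H:4, I:4.
The largest is 4 (to H and I), so the eccentricity of E is 4.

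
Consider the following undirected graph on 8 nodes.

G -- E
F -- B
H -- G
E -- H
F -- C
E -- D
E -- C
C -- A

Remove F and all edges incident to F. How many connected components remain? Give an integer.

Without F, the remaining ties split the others into: {B}; {A, C, D, E, G, H}.
That's 2 separate components.

2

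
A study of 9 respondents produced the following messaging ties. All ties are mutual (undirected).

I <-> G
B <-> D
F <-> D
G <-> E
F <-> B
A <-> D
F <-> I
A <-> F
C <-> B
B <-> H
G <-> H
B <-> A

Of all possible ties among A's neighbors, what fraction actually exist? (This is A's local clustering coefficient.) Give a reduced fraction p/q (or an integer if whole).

A's neighbors: B, D, and F (k = 3).
Possible neighbor pairs: C(3,2) = 3. Edges among them: B–D, B–F, D–F → e = 3.
Clustering(A) = 3/3 = 1.

1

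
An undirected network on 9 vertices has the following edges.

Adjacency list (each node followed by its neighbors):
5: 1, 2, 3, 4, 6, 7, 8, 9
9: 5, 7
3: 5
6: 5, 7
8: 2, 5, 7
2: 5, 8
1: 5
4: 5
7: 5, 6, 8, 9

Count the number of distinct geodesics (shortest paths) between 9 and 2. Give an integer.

1

The shortest distance is 2, and the only length-2 path is 9–5–2. So there is exactly 1 shortest path.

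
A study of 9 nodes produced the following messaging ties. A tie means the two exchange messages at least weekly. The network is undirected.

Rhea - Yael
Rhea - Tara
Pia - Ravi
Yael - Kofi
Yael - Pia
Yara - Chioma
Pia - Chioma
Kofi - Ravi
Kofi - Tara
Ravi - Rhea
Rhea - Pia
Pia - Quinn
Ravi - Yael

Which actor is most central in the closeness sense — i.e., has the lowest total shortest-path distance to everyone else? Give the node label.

Farness (sum of distances to all others) for each node — Chioma:16, Kofi:17, Pia:11, Quinn:18, Ravi:13, Rhea:13, Tara:18, Yael:13, Yara:23.
The smallest farness is 11, for Pia, so Pia has the highest closeness.

Pia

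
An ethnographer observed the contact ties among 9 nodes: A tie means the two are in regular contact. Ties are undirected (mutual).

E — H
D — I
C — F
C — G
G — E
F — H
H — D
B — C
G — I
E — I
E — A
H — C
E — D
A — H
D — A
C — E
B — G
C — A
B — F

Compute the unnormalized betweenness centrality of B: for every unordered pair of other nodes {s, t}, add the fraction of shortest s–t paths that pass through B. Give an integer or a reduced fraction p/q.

7/10

Pairs whose geodesics pass through B — I–F: 1/5; G–F: 1/2.
All other pairs contribute 0.
Summing the contributions gives betweenness(B) = 7/10.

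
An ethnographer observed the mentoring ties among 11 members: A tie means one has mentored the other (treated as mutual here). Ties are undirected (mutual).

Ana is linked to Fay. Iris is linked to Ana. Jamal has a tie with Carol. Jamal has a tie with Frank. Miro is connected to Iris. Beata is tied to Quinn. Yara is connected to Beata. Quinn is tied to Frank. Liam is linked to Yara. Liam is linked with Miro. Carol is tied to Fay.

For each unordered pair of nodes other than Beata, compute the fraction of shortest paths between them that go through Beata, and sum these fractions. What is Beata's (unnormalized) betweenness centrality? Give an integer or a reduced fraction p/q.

Pairs whose geodesics pass through Beata — Carol–Yara: 1; Iris–Quinn: 1; Miro–Quinn: 1; Miro–Frank: 1; Liam–Quinn: 1; Liam–Frank: 1; Liam–Jamal: 1; Yara–Quinn: 1; Yara–Frank: 1; Yara–Jamal: 1.
All other pairs contribute 0.
Summing the contributions gives betweenness(Beata) = 10.

10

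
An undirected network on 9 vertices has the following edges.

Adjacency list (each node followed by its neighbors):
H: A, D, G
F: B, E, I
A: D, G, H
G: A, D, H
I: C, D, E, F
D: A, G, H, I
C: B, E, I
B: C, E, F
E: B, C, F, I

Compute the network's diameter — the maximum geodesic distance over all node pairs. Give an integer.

Eccentricity of each node (its greatest distance to any other): A:4, B:4, C:3, D:3, E:3, F:3, G:4, H:4, I:2.
The maximum eccentricity is 4, realized for instance by the pair B–A via B – E – I – D – A. So the diameter is 4.

4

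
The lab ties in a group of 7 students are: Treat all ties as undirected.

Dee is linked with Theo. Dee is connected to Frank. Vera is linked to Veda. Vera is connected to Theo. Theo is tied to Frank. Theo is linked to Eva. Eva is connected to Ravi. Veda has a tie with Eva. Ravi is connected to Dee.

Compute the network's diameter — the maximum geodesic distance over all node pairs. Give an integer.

Eccentricity of each node (its greatest distance to any other): Dee:3, Eva:2, Frank:3, Ravi:3, Theo:2, Veda:3, Vera:3.
The maximum eccentricity is 3, realized for instance by the pair Dee–Veda via Dee – Theo – Vera – Veda. So the diameter is 3.

3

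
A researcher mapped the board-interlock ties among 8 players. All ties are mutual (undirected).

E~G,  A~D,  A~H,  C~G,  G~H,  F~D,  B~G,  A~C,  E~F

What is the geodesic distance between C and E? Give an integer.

One shortest route is C – G – E, which uses 2 edges, and C and E are not directly tied, so nothing shorter exists. So d(C,E) = 2.

2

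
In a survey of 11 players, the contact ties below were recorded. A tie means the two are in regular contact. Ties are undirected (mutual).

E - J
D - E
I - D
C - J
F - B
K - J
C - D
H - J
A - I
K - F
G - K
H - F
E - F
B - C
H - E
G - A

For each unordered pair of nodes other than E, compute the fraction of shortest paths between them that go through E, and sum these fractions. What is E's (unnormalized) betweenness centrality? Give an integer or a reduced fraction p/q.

Pairs whose geodesics pass through E — J–F: 1/3; J–D: 1/2; J–I: 1/2; F–D: 1; F–I: 1; H–D: 1; H–I: 1; H–A: 1/3; D–K: 2/3.
All other pairs contribute 0.
Summing the contributions gives betweenness(E) = 19/3.

19/3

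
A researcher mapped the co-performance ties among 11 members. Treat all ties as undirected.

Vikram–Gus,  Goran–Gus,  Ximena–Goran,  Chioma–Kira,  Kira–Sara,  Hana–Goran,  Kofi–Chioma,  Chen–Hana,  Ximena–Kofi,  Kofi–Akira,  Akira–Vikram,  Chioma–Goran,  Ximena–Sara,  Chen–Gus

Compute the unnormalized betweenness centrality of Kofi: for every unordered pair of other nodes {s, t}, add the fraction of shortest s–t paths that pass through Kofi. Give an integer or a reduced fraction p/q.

Pairs whose geodesics pass through Kofi — Vikram–Ximena: 1/2; Vikram–Sara: 1/2; Vikram–Kira: 1/2; Vikram–Chioma: 1/2; Akira–Ximena: 1; Akira–Sara: 1; Akira–Kira: 1; Akira–Chioma: 1; Akira–Goran: 2/3; Akira–Hana: 2/4; Ximena–Chioma: 1/2.
All other pairs contribute 0.
Summing the contributions gives betweenness(Kofi) = 23/3.

23/3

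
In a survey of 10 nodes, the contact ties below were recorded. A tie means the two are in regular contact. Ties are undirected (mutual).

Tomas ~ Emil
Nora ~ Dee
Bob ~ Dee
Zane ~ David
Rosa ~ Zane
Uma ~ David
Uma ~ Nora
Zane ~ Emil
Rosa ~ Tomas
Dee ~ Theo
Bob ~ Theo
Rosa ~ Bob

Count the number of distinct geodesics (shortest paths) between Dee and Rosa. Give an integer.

1

The shortest distance is 2, and the only length-2 path is Dee–Bob–Rosa. So there is exactly 1 shortest path.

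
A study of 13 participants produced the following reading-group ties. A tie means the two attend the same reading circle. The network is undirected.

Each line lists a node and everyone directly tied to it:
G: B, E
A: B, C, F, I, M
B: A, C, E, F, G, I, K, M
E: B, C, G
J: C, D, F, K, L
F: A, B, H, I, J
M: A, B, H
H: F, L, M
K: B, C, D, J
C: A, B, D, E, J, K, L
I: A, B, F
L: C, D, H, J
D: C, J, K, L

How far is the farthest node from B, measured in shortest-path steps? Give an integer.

Distances from B: A:1, C:1, D:2, E:1, F:1, G:1, H:2, I:1, J:2, K:1, L:2, M:1.
The largest is 2 (to H, J, D, and L), so the eccentricity of B is 2.

2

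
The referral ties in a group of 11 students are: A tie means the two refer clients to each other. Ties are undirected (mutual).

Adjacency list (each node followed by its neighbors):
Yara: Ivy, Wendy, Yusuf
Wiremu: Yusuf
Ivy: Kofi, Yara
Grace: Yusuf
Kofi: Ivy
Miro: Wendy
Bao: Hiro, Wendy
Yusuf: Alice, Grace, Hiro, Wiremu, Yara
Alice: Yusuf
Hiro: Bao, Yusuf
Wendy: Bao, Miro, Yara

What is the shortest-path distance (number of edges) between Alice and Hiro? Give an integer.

One shortest route is Alice – Yusuf – Hiro, which uses 2 edges, and Alice and Hiro are not directly tied, so nothing shorter exists. So d(Alice,Hiro) = 2.

2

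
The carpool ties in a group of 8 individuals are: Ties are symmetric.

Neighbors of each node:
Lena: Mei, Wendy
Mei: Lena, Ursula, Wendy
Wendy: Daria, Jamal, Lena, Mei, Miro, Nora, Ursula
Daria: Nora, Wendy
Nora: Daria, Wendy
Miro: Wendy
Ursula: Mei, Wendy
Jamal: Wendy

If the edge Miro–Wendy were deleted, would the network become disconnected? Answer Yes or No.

Yes

Without the Miro–Wendy edge there is no alternate route between Miro and Wendy, so the network disconnects. It is a bridge.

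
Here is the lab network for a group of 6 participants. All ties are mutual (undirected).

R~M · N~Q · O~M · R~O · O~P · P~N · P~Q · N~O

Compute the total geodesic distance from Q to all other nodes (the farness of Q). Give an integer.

10

Distances from Q: M:3, N:1, O:2, P:1, R:3.
Sum = 3 + 1 + 2 + 1 + 3 = 10.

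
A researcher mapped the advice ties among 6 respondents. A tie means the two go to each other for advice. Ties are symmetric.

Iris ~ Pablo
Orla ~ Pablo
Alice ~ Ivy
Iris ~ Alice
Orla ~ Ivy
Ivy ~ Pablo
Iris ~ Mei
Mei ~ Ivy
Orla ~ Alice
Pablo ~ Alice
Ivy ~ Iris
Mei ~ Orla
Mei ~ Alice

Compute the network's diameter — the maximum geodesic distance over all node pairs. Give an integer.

2

Eccentricity of each node (its greatest distance to any other): Alice:1, Iris:2, Ivy:1, Mei:2, Orla:2, Pablo:2.
The maximum eccentricity is 2, realized for instance by the pair Pablo–Mei via Pablo – Alice – Mei. So the diameter is 2.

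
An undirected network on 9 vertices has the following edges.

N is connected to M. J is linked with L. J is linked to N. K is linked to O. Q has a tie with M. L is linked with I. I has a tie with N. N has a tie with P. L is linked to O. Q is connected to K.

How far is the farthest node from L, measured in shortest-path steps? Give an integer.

Distances from L: I:1, J:1, K:2, M:3, N:2, O:1, P:3, Q:3.
The largest is 3 (to Q, M, and P), so the eccentricity of L is 3.

3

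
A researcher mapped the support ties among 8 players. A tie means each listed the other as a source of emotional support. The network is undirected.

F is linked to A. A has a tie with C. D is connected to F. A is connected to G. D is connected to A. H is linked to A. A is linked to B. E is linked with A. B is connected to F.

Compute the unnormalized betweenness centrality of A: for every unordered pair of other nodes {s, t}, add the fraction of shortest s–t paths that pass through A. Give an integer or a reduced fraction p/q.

37/2

Pairs whose geodesics pass through A — C–E: 1; C–F: 1; C–G: 1; C–B: 1; C–H: 1; C–D: 1; E–F: 1; E–G: 1; E–B: 1; E–H: 1; E–D: 1; F–G: 1; F–H: 1; G–B: 1 … (+5 more pairs).
All other pairs contribute 0.
Summing the contributions gives betweenness(A) = 37/2.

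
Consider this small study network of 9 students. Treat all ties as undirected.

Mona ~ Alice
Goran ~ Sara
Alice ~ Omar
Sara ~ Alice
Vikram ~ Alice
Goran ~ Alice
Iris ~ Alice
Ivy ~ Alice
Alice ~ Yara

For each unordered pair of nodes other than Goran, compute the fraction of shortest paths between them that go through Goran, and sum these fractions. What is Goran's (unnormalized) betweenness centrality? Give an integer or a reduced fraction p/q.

No shortest path between any pair of other nodes passes through Goran.
Summing the contributions gives betweenness(Goran) = 0.

0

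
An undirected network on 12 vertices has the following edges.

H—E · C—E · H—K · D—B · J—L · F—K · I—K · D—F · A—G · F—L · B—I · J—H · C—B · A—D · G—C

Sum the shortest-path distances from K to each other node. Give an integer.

Distances from K: A:3, B:2, C:3, D:2, E:2, F:1, G:4, H:1, I:1, J:2, L:2.
Sum = 3 + 2 + 3 + 2 + 2 + 1 + 4 + 1 + 1 + 2 + 2 = 23.

23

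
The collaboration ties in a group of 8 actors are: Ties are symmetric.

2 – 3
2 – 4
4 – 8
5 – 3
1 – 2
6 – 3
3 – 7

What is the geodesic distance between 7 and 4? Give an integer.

One shortest route is 7 – 3 – 2 – 4, which uses 3 edges, and at distance 2 from 7 we only reach {2, 5, 6}, which does not include 4. So d(7,4) = 3.

3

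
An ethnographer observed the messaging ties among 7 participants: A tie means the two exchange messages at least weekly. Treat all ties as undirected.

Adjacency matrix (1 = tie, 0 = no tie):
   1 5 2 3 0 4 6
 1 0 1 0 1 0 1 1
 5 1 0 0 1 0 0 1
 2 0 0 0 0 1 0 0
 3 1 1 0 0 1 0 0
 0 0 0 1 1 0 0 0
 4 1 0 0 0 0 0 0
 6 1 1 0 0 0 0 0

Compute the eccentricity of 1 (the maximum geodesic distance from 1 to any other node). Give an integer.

Distances from 1: 0:2, 2:3, 3:1, 4:1, 5:1, 6:1.
The largest is 3 (to 2), so the eccentricity of 1 is 3.

3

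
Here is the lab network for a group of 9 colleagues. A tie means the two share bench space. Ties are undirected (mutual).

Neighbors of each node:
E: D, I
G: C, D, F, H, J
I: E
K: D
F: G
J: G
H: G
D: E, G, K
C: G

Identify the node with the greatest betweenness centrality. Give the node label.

G

Unnormalized betweenness of each node: C:0, D:17, E:7, F:0, G:22, H:0, I:0, J:0, K:0.
G has the largest value, 22, making it the main broker — the node through which the most shortest paths run.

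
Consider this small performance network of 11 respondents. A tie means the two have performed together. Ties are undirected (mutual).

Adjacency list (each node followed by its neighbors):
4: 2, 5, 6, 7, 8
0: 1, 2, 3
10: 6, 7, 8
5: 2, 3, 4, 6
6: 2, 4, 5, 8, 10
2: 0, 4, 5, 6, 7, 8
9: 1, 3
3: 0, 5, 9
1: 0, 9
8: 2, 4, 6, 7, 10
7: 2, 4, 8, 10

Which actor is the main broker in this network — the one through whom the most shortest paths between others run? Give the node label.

Unnormalized betweenness of each node: 0:589/60, 1:77/60, 2:433/30, 3:473/60, 4:127/60, 5:187/20, 6:307/60, 7:4/3, 8:19/12, 9:5/6, 10:1/4.
2 has the largest value, 433/30, making it the main broker — the node through which the most shortest paths run.

2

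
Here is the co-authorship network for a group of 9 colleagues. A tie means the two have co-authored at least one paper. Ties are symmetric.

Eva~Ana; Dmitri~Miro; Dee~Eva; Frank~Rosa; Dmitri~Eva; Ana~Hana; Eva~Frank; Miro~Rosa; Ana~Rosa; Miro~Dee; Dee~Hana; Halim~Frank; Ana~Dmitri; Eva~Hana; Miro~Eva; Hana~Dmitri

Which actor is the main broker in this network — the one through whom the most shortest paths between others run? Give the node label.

Eva

Unnormalized betweenness of each node: Ana:11/6, Dee:1/3, Dmitri:2/3, Eva:19/2, Frank:22/3, Halim:0, Hana:5/6, Miro:13/6, Rosa:7/3.
Eva has the largest value, 19/2, making it the main broker — the node through which the most shortest paths run.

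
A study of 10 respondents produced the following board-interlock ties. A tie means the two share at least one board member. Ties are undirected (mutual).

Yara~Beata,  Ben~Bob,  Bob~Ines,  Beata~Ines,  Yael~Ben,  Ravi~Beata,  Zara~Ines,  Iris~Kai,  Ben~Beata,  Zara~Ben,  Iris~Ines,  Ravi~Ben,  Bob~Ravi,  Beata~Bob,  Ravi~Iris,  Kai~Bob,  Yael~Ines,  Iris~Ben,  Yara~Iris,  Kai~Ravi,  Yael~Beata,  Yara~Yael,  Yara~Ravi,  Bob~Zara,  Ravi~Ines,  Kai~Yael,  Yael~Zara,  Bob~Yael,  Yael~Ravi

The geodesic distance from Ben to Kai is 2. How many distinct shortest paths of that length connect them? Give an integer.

The shortest distance is 2. The length-2 paths are: Ben–Bob–Kai; Ben–Ravi–Kai; Ben–Iris–Kai; Ben–Yael–Kai.
That gives 4 distinct shortest paths.

4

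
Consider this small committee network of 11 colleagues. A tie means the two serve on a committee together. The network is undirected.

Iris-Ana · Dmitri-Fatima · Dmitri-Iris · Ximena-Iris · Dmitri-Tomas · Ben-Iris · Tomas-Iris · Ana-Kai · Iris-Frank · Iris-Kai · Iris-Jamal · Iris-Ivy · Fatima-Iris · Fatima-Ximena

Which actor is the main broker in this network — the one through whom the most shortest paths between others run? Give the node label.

Unnormalized betweenness of each node: Ana:0, Ben:0, Dmitri:1/2, Fatima:1/2, Frank:0, Iris:40, Ivy:0, Jamal:0, Kai:0, Tomas:0, Ximena:0.
Iris has the largest value, 40, making it the main broker — the node through which the most shortest paths run.

Iris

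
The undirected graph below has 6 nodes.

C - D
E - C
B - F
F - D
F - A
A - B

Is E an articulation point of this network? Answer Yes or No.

Even without E, every remaining node can still reach every other (the residual graph is connected), so E is not a cut vertex.

No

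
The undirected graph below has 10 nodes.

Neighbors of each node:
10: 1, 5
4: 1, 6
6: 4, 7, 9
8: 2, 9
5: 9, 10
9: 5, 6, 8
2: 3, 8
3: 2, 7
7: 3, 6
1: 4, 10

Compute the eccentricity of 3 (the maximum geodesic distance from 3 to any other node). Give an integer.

5

Distances from 3: 1:4, 2:1, 4:3, 5:4, 6:2, 7:1, 8:2, 9:3, 10:5.
The largest is 5 (to 10), so the eccentricity of 3 is 5.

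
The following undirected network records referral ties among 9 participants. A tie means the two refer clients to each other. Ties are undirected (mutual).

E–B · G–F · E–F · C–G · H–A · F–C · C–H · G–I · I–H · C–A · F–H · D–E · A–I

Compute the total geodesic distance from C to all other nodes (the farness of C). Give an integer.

14

Distances from C: A:1, B:3, D:3, E:2, F:1, G:1, H:1, I:2.
Sum = 1 + 3 + 3 + 2 + 1 + 1 + 1 + 2 = 14.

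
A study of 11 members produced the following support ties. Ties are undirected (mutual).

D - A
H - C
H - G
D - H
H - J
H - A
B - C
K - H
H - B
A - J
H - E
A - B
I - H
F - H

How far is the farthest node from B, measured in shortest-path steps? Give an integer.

2

Distances from B: A:1, C:1, D:2, E:2, F:2, G:2, H:1, I:2, J:2, K:2.
The largest is 2 (to J, I, E, D, G, K, and F), so the eccentricity of B is 2.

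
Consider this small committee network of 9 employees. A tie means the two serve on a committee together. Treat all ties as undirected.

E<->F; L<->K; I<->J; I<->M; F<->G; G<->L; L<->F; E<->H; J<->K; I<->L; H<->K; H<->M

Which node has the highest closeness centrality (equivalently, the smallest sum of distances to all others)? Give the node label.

L

Farness (sum of distances to all others) for each node — E:16, F:15, G:17, H:14, I:14, J:17, K:13, L:12, M:16.
The smallest farness is 12, for L, so L has the highest closeness.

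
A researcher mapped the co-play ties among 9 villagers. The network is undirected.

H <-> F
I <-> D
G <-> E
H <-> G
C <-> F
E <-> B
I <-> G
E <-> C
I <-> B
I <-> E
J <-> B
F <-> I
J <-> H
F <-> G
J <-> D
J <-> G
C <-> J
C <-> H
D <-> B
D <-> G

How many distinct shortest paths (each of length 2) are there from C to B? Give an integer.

2

The shortest distance is 2. The length-2 paths are: C–E–B; C–J–B.
That gives 2 distinct shortest paths.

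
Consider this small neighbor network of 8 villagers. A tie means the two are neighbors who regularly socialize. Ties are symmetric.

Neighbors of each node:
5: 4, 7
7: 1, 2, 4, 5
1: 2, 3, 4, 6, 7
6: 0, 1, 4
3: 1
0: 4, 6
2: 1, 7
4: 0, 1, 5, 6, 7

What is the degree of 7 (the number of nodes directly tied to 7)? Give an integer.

7 is directly tied to 1, 2, 4, and 5. That is 4 neighbors, so the degree of 7 is 4.

4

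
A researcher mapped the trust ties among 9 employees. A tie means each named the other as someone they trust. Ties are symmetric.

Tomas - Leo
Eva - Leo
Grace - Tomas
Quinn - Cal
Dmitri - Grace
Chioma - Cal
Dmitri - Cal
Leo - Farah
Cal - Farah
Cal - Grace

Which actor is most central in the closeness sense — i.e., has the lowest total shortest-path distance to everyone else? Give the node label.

Farness (sum of distances to all others) for each node — Cal:12, Chioma:19, Dmitri:17, Eva:23, Farah:14, Grace:14, Leo:16, Quinn:19, Tomas:16.
The smallest farness is 12, for Cal, so Cal has the highest closeness.

Cal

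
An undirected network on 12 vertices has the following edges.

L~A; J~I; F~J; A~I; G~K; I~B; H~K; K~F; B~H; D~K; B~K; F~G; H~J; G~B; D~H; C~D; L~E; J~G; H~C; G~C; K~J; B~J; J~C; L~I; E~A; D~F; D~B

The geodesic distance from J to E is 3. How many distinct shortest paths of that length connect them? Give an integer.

2

The shortest distance is 3. The length-3 paths are: J–I–A–E; J–I–L–E.
That gives 2 distinct shortest paths.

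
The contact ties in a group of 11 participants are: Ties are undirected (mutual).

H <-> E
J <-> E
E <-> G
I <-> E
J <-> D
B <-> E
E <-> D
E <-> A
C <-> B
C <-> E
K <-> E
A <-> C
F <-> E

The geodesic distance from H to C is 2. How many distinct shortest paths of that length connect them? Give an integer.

1

The shortest distance is 2, and the only length-2 path is H–E–C. So there is exactly 1 shortest path.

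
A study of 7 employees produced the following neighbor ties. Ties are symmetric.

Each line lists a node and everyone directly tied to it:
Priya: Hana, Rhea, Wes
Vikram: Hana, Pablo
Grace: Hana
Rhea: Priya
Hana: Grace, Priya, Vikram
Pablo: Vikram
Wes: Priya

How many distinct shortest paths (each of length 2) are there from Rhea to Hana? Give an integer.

The shortest distance is 2, and the only length-2 path is Rhea–Priya–Hana. So there is exactly 1 shortest path.

1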